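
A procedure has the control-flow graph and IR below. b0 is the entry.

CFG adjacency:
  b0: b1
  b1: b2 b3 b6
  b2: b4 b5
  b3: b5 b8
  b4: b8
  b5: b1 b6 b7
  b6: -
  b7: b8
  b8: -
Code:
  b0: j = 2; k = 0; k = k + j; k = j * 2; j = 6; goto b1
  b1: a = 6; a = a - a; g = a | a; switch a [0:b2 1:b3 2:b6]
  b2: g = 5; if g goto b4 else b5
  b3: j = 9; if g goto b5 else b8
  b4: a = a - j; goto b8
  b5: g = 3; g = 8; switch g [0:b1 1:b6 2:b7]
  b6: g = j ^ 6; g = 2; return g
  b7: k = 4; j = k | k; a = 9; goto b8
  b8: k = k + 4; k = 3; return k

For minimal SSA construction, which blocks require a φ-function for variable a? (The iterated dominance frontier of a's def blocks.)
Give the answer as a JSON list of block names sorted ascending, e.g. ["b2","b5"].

Answer: ["b1", "b8"]

Analysis:
idom tree: b1←b0 b2←b1 b3←b1 b4←b2 b5←b1 b6←b1 b7←b5 b8←b1
Dom at joins:
  b1: preds {b0,b5}: {b0} ∩ {b0,b1,b5} = {b0}; idom=b0
  b5: preds {b2,b3}: {b0,b1,b2} ∩ {b0,b1,b3} = {b0,b1}; idom=b1
  b6: preds {b1,b5}: {b0,b1} ∩ {b0,b1,b5} = {b0,b1}; idom=b1
  b8: preds {b3,b4,b7}: {b0,b1,b3} ∩ {b0,b1,b2,b4} ∩ {b0,b1,b5,b7} = {b0,b1}; idom=b1

DF walk-up:
  b1←b0: walk · to b0
  b1←b5: walk b5→b1 to b0
  b5←b2: walk b2 to b1
  b5←b3: walk b3 to b1
  b6←b1: walk · to b1
  b6←b5: walk b5 to b1
  b8←b3: walk b3 to b1
  b8←b4: walk b4→b2 to b1
  b8←b7: walk b7→b5 to b1
  b0 → ∅
  b1 → {b1}
  b2 → {b5,b8}
  b3 → {b5,b8}
  b4 → {b8}
  b5 → {b1,b6,b8}
  b6 → ∅
  b7 → {b8}
  b8 → ∅

φ for a: defs {b1,b4,b7}
  DF⁺ = {b1,b8}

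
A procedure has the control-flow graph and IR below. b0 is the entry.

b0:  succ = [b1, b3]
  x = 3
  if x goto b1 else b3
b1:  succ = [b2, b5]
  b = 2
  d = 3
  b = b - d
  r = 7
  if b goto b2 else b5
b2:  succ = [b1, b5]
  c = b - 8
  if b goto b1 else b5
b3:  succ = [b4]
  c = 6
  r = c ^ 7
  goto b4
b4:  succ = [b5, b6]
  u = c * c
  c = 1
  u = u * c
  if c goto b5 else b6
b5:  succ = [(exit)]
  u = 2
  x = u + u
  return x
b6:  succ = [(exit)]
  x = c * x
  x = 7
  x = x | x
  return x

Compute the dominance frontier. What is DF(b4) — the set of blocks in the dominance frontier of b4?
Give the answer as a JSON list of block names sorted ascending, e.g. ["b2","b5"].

Answer: ["b5"]

Derivation:
idom tree: b1←b0 b2←b1 b3←b0 b4←b3 b5←b0 b6←b4
Dom at joins:
  b1: preds {b0,b2}: {b0} ∩ {b0,b1,b2} = {b0}; idom=b0
  b5: preds {b1,b2,b4}: {b0,b1} ∩ {b0,b1,b2} ∩ {b0,b3,b4} = {b0}; idom=b0

DF derivation:
  join b1 pred b0: · stop@b0
  join b1 pred b2: b2→b1 stop@b0
  join b5 pred b1: b1 stop@b0
  join b5 pred b2: b2→b1 stop@b0
  join b5 pred b4: b4→b3 stop@b0
  b0: DF=∅
  b1: DF={b1,b5}
  b2: DF={b1,b5}
  b3: DF={b5}
  b4: DF={b5}
  b5: DF=∅
  b6: DF=∅

DF(b4) = ["b5"]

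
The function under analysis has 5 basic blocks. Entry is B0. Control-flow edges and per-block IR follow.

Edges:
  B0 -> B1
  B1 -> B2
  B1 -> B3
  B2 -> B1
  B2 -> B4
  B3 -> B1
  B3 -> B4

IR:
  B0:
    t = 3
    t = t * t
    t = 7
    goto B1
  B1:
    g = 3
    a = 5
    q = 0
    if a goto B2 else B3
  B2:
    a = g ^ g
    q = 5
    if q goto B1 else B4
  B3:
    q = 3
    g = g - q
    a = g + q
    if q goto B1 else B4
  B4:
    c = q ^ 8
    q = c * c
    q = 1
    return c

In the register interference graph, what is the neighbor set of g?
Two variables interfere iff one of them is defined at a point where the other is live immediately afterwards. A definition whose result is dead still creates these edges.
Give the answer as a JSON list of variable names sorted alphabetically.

Per-block:
  B0: def={t} ue=∅
  B1: def={a,g,q} ue=∅
  B2: def={a,q} ue={g}
  B3: def={a,g,q} ue={g}
  B4: def={c,q} ue={q}

Liveness:
  live B0: ∅→∅
  live B1: ∅→{g}
  live B2: {g}→{q}
  live B3: {g}→{q}
  live B4: {q}→∅

Interfere edges:
  a: {g,q}
  c: {q}
  g: {a,q}
  q: {a,c,g}
  t: ∅

N(g) = ["a", "q"]

Answer: ["a", "q"]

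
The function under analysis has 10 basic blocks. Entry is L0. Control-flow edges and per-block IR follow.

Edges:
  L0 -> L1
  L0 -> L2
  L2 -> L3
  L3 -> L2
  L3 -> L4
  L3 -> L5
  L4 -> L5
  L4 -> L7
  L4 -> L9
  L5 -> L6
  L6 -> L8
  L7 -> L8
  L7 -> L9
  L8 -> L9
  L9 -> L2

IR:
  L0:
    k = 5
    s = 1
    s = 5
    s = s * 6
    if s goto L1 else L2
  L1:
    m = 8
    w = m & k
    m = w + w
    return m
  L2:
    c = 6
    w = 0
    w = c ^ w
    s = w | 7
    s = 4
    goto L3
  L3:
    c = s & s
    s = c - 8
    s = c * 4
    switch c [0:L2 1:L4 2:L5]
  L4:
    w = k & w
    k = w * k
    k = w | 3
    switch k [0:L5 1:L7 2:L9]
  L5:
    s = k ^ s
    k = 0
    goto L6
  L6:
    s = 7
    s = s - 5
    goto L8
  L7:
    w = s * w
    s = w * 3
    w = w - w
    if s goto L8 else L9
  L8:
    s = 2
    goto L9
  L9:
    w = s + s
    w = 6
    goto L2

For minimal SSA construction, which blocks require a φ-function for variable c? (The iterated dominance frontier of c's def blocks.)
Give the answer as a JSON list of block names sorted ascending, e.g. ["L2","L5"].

Answer: ["L2"]

Working:
idom tree: L1←L0 L2←L0 L3←L2 L4←L3 L5←L3 L6←L5 L7←L4 L8←L3 L9←L3
Dom at joins:
  L2: preds {L0,L3,L9}: {L0} ∩ {L0,L2,L3} ∩ {L0,L2,L3,L9} = {L0}; idom=L0
  L5: preds {L3,L4}: {L0,L2,L3} ∩ {L0,L2,L3,L4} = {L0,L2,L3}; idom=L3
  L8: preds {L6,L7}: {L0,L2,L3,L5,L6} ∩ {L0,L2,L3,L4,L7} = {L0,L2,L3}; idom=L3
  L9: preds {L4,L7,L8}: {L0,L2,L3,L4} ∩ {L0,L2,L3,L4,L7} ∩ {L0,L2,L3,L8} = {L0,L2,L3}; idom=L3

DF derivation:
  L2←L0: walk · to L0
  L2←L3: walk L3→L2 to L0
  L2←L9: walk L9→L3→L2 to L0
  L5←L3: walk · to L3
  L5←L4: walk L4 to L3
  L8←L6: walk L6→L5 to L3
  L8←L7: walk L7→L4 to L3
  L9←L4: walk L4 to L3
  L9←L7: walk L7→L4 to L3
  L9←L8: walk L8 to L3
  L0 → ∅
  L1 → ∅
  L2 → {L2}
  L3 → {L2}
  L4 → {L5,L8,L9}
  L5 → {L8}
  L6 → {L8}
  L7 → {L8,L9}
  L8 → {L9}
  L9 → {L2}

φ for c: defs {L2,L3}
  DF⁺ = {L2}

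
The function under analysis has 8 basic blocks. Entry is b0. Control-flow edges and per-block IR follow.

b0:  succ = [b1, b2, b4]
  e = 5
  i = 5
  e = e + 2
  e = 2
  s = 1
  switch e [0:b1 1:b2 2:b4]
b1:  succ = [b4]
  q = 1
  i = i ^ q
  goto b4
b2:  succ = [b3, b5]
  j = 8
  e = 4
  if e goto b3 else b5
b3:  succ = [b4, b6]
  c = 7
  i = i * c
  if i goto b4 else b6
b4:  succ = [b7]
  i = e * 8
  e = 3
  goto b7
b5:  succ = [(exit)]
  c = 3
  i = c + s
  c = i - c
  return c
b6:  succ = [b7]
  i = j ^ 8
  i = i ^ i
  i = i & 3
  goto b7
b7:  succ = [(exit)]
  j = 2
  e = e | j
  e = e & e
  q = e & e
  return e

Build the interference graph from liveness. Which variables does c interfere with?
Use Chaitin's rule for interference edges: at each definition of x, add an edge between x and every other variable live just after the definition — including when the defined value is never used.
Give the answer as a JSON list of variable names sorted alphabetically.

def/use:
  b0: {e,i,s} / ∅
  b1: {i,q} / {i}
  b2: {e,j} / ∅
  b3: {c,i} / {i}
  b4: {e,i} / {e}
  b5: {c,i} / {s}
  b6: {i} / {j}
  b7: {e,j,q} / {e}

Liveness:
  live b0: ∅→{e,i,s}
  live b1: {e,i}→{e}
  live b2: {i,s}→{e,i,j,s}
  live b3: {e,i,j}→{e,j}
  live b4: {e}→{e}
  live b5: {s}→∅
  live b6: {e,j}→{e}
  live b7: {e}→∅

Interference:
  c — {e,i,j,s}
  e — {c,i,j,q,s}
  i — {c,e,j,q,s}
  j — {c,e,i,s}
  q — {e,i}
  s — {c,e,i,j}

N(c) = ["e", "i", "j", "s"]

Answer: ["e", "i", "j", "s"]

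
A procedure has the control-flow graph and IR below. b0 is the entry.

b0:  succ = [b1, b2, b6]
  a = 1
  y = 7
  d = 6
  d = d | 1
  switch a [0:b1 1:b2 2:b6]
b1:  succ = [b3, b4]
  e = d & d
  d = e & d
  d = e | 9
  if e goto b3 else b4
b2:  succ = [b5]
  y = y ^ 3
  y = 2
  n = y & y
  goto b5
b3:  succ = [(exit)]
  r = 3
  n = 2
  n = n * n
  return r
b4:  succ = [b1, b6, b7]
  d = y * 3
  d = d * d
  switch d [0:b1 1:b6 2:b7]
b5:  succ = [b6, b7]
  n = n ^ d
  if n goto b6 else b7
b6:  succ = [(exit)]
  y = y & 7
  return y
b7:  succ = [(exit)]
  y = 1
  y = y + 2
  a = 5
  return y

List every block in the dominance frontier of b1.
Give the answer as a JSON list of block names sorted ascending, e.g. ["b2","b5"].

idom tree: b1←b0 b2←b0 b3←b1 b4←b1 b5←b2 b6←b0 b7←b0
Dom∩ at merges:
  b1: preds {b0,b4}: {b0} ∩ {b0,b1,b4} = {b0}; idom=b0
  b6: preds {b0,b4,b5}: {b0} ∩ {b0,b1,b4} ∩ {b0,b2,b5} = {b0}; idom=b0
  b7: preds {b4,b5}: {b0,b1,b4} ∩ {b0,b2,b5} = {b0}; idom=b0

DF derivation:
  join b1 pred b0: · stop@b0
  join b1 pred b4: b4→b1 stop@b0
  join b6 pred b0: · stop@b0
  join b6 pred b4: b4→b1 stop@b0
  join b6 pred b5: b5→b2 stop@b0
  join b7 pred b4: b4→b1 stop@b0
  join b7 pred b5: b5→b2 stop@b0
  b0: DF=∅
  b1: DF={b1,b6,b7}
  b2: DF={b6,b7}
  b3: DF=∅
  b4: DF={b1,b6,b7}
  b5: DF={b6,b7}
  b6: DF=∅
  b7: DF=∅

DF(b1) = ["b1", "b6", "b7"]

Answer: ["b1", "b6", "b7"]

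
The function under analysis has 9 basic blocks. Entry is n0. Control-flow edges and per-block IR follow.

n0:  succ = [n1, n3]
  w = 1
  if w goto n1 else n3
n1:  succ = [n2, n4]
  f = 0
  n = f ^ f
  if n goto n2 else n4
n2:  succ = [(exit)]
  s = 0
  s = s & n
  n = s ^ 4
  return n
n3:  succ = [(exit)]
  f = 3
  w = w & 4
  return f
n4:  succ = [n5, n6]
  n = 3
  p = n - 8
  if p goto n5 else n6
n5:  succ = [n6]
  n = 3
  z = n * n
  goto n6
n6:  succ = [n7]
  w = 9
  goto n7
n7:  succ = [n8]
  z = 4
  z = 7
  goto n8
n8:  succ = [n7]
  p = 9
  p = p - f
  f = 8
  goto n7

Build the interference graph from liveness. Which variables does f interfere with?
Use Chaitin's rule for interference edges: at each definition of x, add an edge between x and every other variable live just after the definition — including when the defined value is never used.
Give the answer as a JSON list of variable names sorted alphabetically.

Per-block:
  n0: def={w} ue=∅
  n1: def={f,n} ue=∅
  n2: def={n,s} ue={n}
  n3: def={f,w} ue={w}
  n4: def={n,p} ue=∅
  n5: def={n,z} ue=∅
  n6: def={w} ue=∅
  n7: def={z} ue=∅
  n8: def={f,p} ue={f}

Backward fixpoint:
  n0: in=∅ out={w}
  n1: in=∅ out={f,n}
  n2: in={n} out=∅
  n3: in={w} out=∅
  n4: in={f} out={f}
  n5: in={f} out={f}
  n6: in={f} out={f}
  n7: in={f} out={f}
  n8: in={f} out={f}

Interference:
  f — {n,p,w,z}
  n — {f,s}
  p — {f}
  s — {n}
  w — {f}
  z — {f}

N(f) = ["n", "p", "w", "z"]

Answer: ["n", "p", "w", "z"]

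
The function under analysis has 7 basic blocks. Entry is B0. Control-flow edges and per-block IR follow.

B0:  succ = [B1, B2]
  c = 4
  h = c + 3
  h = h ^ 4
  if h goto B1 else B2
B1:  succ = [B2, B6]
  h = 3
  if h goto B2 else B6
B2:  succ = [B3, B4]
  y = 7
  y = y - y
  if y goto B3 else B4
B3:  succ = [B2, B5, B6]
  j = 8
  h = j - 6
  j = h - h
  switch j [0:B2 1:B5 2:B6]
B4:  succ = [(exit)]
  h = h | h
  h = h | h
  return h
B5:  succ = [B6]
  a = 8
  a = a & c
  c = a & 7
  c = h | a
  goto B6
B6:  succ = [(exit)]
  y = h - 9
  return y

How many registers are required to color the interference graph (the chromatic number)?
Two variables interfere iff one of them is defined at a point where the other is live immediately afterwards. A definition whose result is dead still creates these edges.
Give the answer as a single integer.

Per-block:
  B0: def={c,h} ue=∅
  B1: def={h} ue=∅
  B2: def={y} ue=∅
  B3: def={h,j} ue=∅
  B4: def={h} ue={h}
  B5: def={a,c} ue={c,h}
  B6: def={y} ue={h}

Live sets:
  B0 li=∅ lo={c,h}
  B1 li={c} lo={c,h}
  B2 li={c,h} lo={c,h}
  B3 li={c} lo={c,h}
  B4 li={h} lo=∅
  B5 li={c,h} lo={h}
  B6 li={h} lo=∅

Conflict graph:
  a: {c,h}
  c: {a,h,j,y}
  h: {a,c,j,y}
  j: {c,h}
  y: {c,h}

Colouring:
  {a,c,h} pairwise interfere (3-clique) ⇒ χ ≥ 3
  assign a→R2 c→R0 h→R1 j→R2 y→R2 — no edge inside a register ⇒ χ ≤ 3
  χ = 3

Answer: 3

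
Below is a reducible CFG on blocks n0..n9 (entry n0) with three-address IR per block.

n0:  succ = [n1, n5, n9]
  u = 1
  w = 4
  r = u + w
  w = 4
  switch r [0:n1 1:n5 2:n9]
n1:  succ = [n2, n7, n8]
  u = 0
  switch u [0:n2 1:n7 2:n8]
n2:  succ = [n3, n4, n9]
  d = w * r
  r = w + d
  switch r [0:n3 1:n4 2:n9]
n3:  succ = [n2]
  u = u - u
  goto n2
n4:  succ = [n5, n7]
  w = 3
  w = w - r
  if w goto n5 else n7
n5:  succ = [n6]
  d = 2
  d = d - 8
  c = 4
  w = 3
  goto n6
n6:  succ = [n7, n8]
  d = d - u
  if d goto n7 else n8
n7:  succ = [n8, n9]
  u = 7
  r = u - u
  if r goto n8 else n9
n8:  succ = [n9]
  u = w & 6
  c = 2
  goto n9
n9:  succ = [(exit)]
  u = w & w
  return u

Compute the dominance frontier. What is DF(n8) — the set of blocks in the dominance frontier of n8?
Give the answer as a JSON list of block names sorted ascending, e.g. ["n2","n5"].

Answer: ["n9"]

Derivation:
idom tree: n1←n0 n2←n1 n3←n2 n4←n2 n5←n0 n6←n5 n7←n0 n8←n0 n9←n0
Join-block Dom:
  n2: preds {n1,n3}: {n0,n1} ∩ {n0,n1,n2,n3} = {n0,n1}; idom=n1
  n5: preds {n0,n4}: {n0} ∩ {n0,n1,n2,n4} = {n0}; idom=n0
  n7: preds {n1,n4,n6}: {n0,n1} ∩ {n0,n1,n2,n4} ∩ {n0,n5,n6} = {n0}; idom=n0
  n8: preds {n1,n6,n7}: {n0,n1} ∩ {n0,n5,n6} ∩ {n0,n7} = {n0}; idom=n0
  n9: preds {n0,n2,n7,n8}: {n0} ∩ {n0,n1,n2} ∩ {n0,n7} ∩ {n0,n8} = {n0}; idom=n0

Frontier:
  join n2 pred n1: · stop@n1
  join n2 pred n3: n3→n2 stop@n1
  join n5 pred n0: · stop@n0
  join n5 pred n4: n4→n2→n1 stop@n0
  join n7 pred n1: n1 stop@n0
  join n7 pred n4: n4→n2→n1 stop@n0
  join n7 pred n6: n6→n5 stop@n0
  join n8 pred n1: n1 stop@n0
  join n8 pred n6: n6→n5 stop@n0
  join n8 pred n7: n7 stop@n0
  join n9 pred n0: · stop@n0
  join n9 pred n2: n2→n1 stop@n0
  join n9 pred n7: n7 stop@n0
  join n9 pred n8: n8 stop@n0
  DF(n0)=∅
  DF(n1)={n5,n7,n8,n9}
  DF(n2)={n2,n5,n7,n9}
  DF(n3)={n2}
  DF(n4)={n5,n7}
  DF(n5)={n7,n8}
  DF(n6)={n7,n8}
  DF(n7)={n8,n9}
  DF(n8)={n9}
  DF(n9)=∅

DF(n8) = ["n9"]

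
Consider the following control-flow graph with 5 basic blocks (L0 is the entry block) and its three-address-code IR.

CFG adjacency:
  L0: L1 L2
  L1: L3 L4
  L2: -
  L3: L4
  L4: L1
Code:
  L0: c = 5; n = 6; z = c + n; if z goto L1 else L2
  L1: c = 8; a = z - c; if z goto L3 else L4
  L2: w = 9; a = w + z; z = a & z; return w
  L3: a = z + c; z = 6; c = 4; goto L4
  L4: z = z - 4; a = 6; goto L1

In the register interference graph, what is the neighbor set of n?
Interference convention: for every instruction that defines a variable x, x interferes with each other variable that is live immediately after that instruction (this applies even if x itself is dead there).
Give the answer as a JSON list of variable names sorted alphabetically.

Block summaries:
  L0 def {c,n,z} use ∅
  L1 def {a,c} use {z}
  L2 def {a,w,z} use {z}
  L3 def {a,c,z} use {c,z}
  L4 def {a,z} use {z}

Liveness:
  L0: in=∅ out={z}
  L1: in={z} out={c,z}
  L2: in={z} out=∅
  L3: in={c,z} out={z}
  L4: in={z} out={z}

Conflict graph:
  a↔{c,w,z}
  c↔{a,n,z}
  n↔{c}
  w↔{a,z}
  z↔{a,c,w}

N(n) = ["c"]

Answer: ["c"]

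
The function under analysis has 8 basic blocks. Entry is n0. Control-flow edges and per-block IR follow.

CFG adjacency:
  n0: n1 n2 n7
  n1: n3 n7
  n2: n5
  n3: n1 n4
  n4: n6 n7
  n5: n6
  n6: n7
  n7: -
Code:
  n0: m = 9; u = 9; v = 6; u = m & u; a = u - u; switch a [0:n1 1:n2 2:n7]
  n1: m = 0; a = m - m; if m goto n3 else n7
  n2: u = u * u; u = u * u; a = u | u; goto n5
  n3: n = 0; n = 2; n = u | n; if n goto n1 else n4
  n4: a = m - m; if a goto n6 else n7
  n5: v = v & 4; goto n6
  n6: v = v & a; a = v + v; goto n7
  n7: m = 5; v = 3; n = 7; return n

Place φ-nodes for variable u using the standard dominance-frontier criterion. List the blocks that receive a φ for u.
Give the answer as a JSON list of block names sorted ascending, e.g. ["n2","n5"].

Answer: ["n6", "n7"]

Derivation:
idom tree: n1←n0 n2←n0 n3←n1 n4←n3 n5←n2 n6←n0 n7←n0
Dom at joins:
  n1: preds {n0,n3}: {n0} ∩ {n0,n1,n3} = {n0}; idom=n0
  n6: preds {n4,n5}: {n0,n1,n3,n4} ∩ {n0,n2,n5} = {n0}; idom=n0
  n7: preds {n0,n1,n4,n6}: {n0} ∩ {n0,n1} ∩ {n0,n1,n3,n4} ∩ {n0,n6} = {n0}; idom=n0

DF derivation:
  n1←n0: walk · to n0
  n1←n3: walk n3→n1 to n0
  n6←n4: walk n4→n3→n1 to n0
  n6←n5: walk n5→n2 to n0
  n7←n0: walk · to n0
  n7←n1: walk n1 to n0
  n7←n4: walk n4→n3→n1 to n0
  n7←n6: walk n6 to n0
  n0: DF=∅
  n1: DF={n1,n6,n7}
  n2: DF={n6}
  n3: DF={n1,n6,n7}
  n4: DF={n6,n7}
  n5: DF={n6}
  n6: DF={n7}
  n7: DF=∅

φ for u: defs {n0,n2}
  DF⁺ = {n6,n7}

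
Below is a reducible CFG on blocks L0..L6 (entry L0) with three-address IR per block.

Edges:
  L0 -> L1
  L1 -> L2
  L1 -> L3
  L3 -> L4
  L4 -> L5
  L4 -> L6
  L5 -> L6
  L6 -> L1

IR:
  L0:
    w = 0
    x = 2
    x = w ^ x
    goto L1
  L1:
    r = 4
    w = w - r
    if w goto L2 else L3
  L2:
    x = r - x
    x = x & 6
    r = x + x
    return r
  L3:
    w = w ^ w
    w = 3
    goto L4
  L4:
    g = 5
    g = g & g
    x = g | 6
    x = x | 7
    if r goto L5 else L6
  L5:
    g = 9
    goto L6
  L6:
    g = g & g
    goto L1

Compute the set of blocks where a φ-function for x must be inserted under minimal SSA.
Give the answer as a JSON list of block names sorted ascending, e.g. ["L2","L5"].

idom tree: L1←L0 L2←L1 L3←L1 L4←L3 L5←L4 L6←L4
Join-block Dom:
  L1: preds {L0,L6}: {L0} ∩ {L0,L1,L3,L4,L6} = {L0}; idom=L0
  L6: preds {L4,L5}: {L0,L1,L3,L4} ∩ {L0,L1,L3,L4,L5} = {L0,L1,L3,L4}; idom=L4

DF derivation:
  L1←L0: walk · to L0
  L1←L6: walk L6→L4→L3→L1 to L0
  L6←L4: walk · to L4
  L6←L5: walk L5 to L4
  L0 → ∅
  L1 → {L1}
  L2 → ∅
  L3 → {L1}
  L4 → {L1}
  L5 → {L6}
  L6 → {L1}

φ for x: defs {L0,L2,L4}
  DF⁺ = {L1}

Answer: ["L1"]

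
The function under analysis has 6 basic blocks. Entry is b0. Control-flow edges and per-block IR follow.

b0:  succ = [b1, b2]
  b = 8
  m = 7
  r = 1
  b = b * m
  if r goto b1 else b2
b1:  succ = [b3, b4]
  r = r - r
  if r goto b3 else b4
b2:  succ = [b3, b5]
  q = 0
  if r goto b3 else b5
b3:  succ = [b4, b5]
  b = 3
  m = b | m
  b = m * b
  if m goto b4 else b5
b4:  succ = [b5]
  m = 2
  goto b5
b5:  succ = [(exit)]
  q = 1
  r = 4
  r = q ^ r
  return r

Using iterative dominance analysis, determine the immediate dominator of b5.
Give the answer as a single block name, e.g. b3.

Answer: b0

Analysis:
idom tree: b1←b0 b2←b0 b3←b0 b4←b0 b5←b0
Dom at joins:
  b3: preds {b1,b2}: {b0,b1} ∩ {b0,b2} = {b0}; idom=b0
  b4: preds {b1,b3}: {b0,b1} ∩ {b0,b3} = {b0}; idom=b0
  b5: preds {b2,b3,b4}: {b0,b2} ∩ {b0,b3} ∩ {b0,b4} = {b0}; idom=b0

idom(b5) = b0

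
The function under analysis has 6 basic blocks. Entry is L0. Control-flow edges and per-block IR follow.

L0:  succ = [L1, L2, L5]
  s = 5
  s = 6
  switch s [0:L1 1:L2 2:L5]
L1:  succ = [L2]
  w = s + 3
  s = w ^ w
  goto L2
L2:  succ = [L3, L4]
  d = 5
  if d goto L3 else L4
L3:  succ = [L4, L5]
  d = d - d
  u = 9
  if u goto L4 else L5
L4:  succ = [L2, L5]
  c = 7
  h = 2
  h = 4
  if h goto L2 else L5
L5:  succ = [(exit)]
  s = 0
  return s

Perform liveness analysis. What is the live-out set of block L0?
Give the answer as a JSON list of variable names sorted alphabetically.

Answer: ["s"]

Analysis:
def/use:
  L0: {s} / ∅
  L1: {s,w} / {s}
  L2: {d} / ∅
  L3: {d,u} / {d}
  L4: {c,h} / ∅
  L5: {s} / ∅

Liveness:
  L0: in=∅ out={s}
  L1: in={s} out=∅
  L2: in=∅ out={d}
  L3: in={d} out=∅
  L4: in=∅ out=∅
  L5: in=∅ out=∅

live-out(L0) = ["s"]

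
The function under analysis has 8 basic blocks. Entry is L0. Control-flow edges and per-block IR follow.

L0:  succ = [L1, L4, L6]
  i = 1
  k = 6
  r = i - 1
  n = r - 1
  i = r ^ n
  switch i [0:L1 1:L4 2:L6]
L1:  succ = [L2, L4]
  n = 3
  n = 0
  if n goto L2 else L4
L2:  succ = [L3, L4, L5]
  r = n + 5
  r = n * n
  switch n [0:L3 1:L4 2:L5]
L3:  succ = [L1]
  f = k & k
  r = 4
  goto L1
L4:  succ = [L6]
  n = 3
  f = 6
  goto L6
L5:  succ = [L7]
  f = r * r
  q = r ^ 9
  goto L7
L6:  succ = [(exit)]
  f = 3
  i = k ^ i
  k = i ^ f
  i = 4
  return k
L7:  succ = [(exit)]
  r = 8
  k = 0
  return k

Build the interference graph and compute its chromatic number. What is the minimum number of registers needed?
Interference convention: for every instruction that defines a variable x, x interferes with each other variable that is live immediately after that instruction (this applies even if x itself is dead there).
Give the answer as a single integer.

Answer: 4

Working:
Per-block:
  L0: {i,k,n,r} / ∅
  L1: {n} / ∅
  L2: {r} / {n}
  L3: {f,r} / {k}
  L4: {f,n} / ∅
  L5: {f,q} / {r}
  L6: {f,i,k} / {i,k}
  L7: {k,r} / ∅

Backward fixpoint:
  live L0: ∅→{i,k}
  live L1: {i,k}→{i,k,n}
  live L2: {i,k,n}→{i,k,r}
  live L3: {i,k}→{i,k}
  live L4: {i,k}→{i,k}
  live L5: {r}→∅
  live L6: {i,k}→∅
  live L7: ∅→∅

Interference:
  f↔{i,k,r}
  i↔{f,k,n,r}
  k↔{f,i,n,r}
  n↔{i,k,r}
  q↔∅
  r↔{f,i,k,n}

Colouring:
  clique {f,i,k,r} ⇒ need ≥ 4
  assign f→c3 i→c0 k→c1 n→c3 q→c0 r→c2 — no edge inside a register ⇒ χ ≤ 4
  χ = 4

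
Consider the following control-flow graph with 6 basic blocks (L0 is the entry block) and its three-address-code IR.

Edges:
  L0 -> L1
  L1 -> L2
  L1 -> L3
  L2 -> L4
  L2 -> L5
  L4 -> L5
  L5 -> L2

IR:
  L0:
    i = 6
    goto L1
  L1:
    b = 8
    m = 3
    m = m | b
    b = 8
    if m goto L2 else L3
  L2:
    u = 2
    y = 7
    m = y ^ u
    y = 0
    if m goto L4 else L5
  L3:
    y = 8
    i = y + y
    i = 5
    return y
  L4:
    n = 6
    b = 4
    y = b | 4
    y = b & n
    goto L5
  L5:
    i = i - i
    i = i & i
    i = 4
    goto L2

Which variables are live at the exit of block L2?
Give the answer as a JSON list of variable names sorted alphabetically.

Block summaries:
  L0: {i} / ∅
  L1: {b,m} / ∅
  L2: {m,u,y} / ∅
  L3: {i,y} / ∅
  L4: {b,n,y} / ∅
  L5: {i} / {i}

Live sets:
  L0: in=∅ out={i}
  L1: in={i} out={i}
  L2: in={i} out={i}
  L3: in=∅ out=∅
  L4: in={i} out={i}
  L5: in={i} out={i}

live-out(L2) = ["i"]

Answer: ["i"]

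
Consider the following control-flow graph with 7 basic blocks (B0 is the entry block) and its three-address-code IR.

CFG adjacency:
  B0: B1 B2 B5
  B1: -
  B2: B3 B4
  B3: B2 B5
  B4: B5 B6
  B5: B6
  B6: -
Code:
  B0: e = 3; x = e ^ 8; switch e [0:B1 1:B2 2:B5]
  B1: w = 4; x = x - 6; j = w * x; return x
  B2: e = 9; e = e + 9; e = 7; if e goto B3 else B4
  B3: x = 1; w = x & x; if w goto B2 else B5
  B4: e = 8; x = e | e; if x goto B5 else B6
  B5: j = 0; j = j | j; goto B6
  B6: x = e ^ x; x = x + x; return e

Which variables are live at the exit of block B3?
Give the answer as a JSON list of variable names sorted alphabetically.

Answer: ["e", "x"]

Working:
def/use:
  B0 def {e,x} use ∅
  B1 def {j,w,x} use {x}
  B2 def {e} use ∅
  B3 def {w,x} use ∅
  B4 def {e,x} use ∅
  B5 def {j} use ∅
  B6 def {x} use {e,x}

Live sets:
  B0 li=∅ lo={e,x}
  B1 li={x} lo=∅
  B2 li=∅ lo={e}
  B3 li={e} lo={e,x}
  B4 li=∅ lo={e,x}
  B5 li={e,x} lo={e,x}
  B6 li={e,x} lo=∅

live-out(B3) = ["e", "x"]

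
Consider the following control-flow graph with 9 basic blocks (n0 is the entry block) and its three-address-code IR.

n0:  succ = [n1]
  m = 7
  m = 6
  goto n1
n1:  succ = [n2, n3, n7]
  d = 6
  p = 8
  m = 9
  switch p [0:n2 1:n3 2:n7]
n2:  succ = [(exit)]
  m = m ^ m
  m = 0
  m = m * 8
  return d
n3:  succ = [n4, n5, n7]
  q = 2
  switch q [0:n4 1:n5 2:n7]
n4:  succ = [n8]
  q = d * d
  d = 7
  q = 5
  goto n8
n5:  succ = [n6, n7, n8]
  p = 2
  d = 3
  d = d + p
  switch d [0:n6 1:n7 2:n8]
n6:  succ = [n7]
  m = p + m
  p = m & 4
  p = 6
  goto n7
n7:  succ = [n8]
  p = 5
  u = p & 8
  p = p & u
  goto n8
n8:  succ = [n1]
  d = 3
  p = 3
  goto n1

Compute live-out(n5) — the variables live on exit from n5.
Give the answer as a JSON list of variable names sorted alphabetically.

Answer: ["m", "p"]

Derivation:
def/use:
  n0: {m} / ∅
  n1: {d,m,p} / ∅
  n2: {m} / {d,m}
  n3: {q} / ∅
  n4: {d,q} / {d}
  n5: {d,p} / ∅
  n6: {m,p} / {m,p}
  n7: {p,u} / ∅
  n8: {d,p} / ∅

Backward fixpoint:
  n0 li=∅ lo=∅
  n1 li=∅ lo={d,m}
  n2 li={d,m} lo=∅
  n3 li={d,m} lo={d,m}
  n4 li={d} lo=∅
  n5 li={m} lo={m,p}
  n6 li={m,p} lo=∅
  n7 li=∅ lo=∅
  n8 li=∅ lo=∅

live-out(n5) = ["m", "p"]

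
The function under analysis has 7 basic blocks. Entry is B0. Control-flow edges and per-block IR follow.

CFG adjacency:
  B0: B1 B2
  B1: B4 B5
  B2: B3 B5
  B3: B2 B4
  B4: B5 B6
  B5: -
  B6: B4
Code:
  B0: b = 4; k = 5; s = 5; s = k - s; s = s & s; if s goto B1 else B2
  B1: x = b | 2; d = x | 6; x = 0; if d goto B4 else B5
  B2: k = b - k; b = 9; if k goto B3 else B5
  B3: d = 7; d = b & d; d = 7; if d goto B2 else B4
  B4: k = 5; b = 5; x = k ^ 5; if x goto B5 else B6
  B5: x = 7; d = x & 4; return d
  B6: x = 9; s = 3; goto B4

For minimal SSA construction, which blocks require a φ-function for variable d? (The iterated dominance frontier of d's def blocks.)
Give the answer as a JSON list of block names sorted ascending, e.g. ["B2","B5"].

idom tree: B1←B0 B2←B0 B3←B2 B4←B0 B5←B0 B6←B4
Join-block Dom:
  B2: preds {B0,B3}: {B0} ∩ {B0,B2,B3} = {B0}; idom=B0
  B4: preds {B1,B3,B6}: {B0,B1} ∩ {B0,B2,B3} ∩ {B0,B4,B6} = {B0}; idom=B0
  B5: preds {B1,B2,B4}: {B0,B1} ∩ {B0,B2} ∩ {B0,B4} = {B0}; idom=B0

DF walk-up:
  B2←B0: walk · to B0
  B2←B3: walk B3→B2 to B0
  B4←B1: walk B1 to B0
  B4←B3: walk B3→B2 to B0
  B4←B6: walk B6→B4 to B0
  B5←B1: walk B1 to B0
  B5←B2: walk B2 to B0
  B5←B4: walk B4 to B0
  B0: DF=∅
  B1: DF={B4,B5}
  B2: DF={B2,B4,B5}
  B3: DF={B2,B4}
  B4: DF={B4,B5}
  B5: DF=∅
  B6: DF={B4}

φ for d: defs {B1,B3,B5}
  DF⁺ = {B2,B4,B5}

Answer: ["B2", "B4", "B5"]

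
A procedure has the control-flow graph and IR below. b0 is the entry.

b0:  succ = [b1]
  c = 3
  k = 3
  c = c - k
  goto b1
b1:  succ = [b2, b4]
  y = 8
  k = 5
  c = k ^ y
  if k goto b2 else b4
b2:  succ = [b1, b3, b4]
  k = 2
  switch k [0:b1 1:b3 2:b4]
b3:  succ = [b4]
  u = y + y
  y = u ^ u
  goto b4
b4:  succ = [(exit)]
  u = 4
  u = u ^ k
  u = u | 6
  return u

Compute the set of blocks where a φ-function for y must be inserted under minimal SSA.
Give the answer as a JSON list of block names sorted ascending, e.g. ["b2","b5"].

idom tree: b1←b0 b2←b1 b3←b2 b4←b1
Dom∩ at merges:
  b1: preds {b0,b2}: {b0} ∩ {b0,b1,b2} = {b0}; idom=b0
  b4: preds {b1,b2,b3}: {b0,b1} ∩ {b0,b1,b2} ∩ {b0,b1,b2,b3} = {b0,b1}; idom=b1

DF walk-up:
  b1←b0: walk · to b0
  b1←b2: walk b2→b1 to b0
  b4←b1: walk · to b1
  b4←b2: walk b2 to b1
  b4←b3: walk b3→b2 to b1
  b0 → ∅
  b1 → {b1}
  b2 → {b1,b4}
  b3 → {b4}
  b4 → ∅

φ for y: defs {b1,b3}
  DF⁺ = {b1,b4}

Answer: ["b1", "b4"]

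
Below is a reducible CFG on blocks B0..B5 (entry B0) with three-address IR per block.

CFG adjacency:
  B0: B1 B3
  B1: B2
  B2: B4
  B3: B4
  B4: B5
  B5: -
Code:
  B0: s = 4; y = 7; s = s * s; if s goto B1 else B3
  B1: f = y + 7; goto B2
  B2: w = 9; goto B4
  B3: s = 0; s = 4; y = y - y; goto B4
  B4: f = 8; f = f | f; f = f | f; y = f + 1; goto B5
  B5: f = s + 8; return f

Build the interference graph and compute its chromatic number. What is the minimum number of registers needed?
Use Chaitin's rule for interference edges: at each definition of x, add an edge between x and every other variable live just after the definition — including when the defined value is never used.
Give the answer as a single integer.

Answer: 2

Derivation:
def/use:
  B0: def={s,y} ue=∅
  B1: def={f} ue={y}
  B2: def={w} ue=∅
  B3: def={s,y} ue={y}
  B4: def={f,y} ue=∅
  B5: def={f} ue={s}

Live sets:
  live B0: ∅→{s,y}
  live B1: {s,y}→{s}
  live B2: {s}→{s}
  live B3: {y}→{s}
  live B4: {s}→{s}
  live B5: {s}→∅

Interfere edges:
  f↔{s}
  s↔{f,w,y}
  w↔{s}
  y↔{s}

Registers:
  lower bound: {f,s} mutually conflict ⇒ χ ≥ 2
  assign f→R1 s→R0 w→R1 y→R1 — no edge inside a register ⇒ χ ≤ 2
  χ = 2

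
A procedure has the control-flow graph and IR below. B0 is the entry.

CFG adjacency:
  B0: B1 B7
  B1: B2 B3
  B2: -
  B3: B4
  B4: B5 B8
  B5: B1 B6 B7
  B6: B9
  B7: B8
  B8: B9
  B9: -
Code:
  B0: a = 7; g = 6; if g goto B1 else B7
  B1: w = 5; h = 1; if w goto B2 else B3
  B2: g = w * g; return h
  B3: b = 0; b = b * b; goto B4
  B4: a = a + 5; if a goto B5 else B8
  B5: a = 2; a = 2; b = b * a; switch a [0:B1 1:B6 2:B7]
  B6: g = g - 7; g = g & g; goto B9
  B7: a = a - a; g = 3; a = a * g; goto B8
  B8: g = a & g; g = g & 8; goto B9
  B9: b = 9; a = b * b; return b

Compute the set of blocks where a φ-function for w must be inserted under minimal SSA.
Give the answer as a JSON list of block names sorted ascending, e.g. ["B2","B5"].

idom tree: B1←B0 B2←B1 B3←B1 B4←B3 B5←B4 B6←B5 B7←B0 B8←B0 B9←B0
Dom at joins:
  B1: preds {B0,B5}: {B0} ∩ {B0,B1,B3,B4,B5} = {B0}; idom=B0
  B7: preds {B0,B5}: {B0} ∩ {B0,B1,B3,B4,B5} = {B0}; idom=B0
  B8: preds {B4,B7}: {B0,B1,B3,B4} ∩ {B0,B7} = {B0}; idom=B0
  B9: preds {B6,B8}: {B0,B1,B3,B4,B5,B6} ∩ {B0,B8} = {B0}; idom=B0

DF walk-up:
  join B1 pred B0: · stop@B0
  join B1 pred B5: B5→B4→B3→B1 stop@B0
  join B7 pred B0: · stop@B0
  join B7 pred B5: B5→B4→B3→B1 stop@B0
  join B8 pred B4: B4→B3→B1 stop@B0
  join B8 pred B7: B7 stop@B0
  join B9 pred B6: B6→B5→B4→B3→B1 stop@B0
  join B9 pred B8: B8 stop@B0
  B0 → ∅
  B1 → {B1,B7,B8,B9}
  B2 → ∅
  B3 → {B1,B7,B8,B9}
  B4 → {B1,B7,B8,B9}
  B5 → {B1,B7,B9}
  B6 → {B9}
  B7 → {B8}
  B8 → {B9}
  B9 → ∅

φ for w: defs {B1}
  DF⁺ = {B1,B7,B8,B9}

Answer: ["B1", "B7", "B8", "B9"]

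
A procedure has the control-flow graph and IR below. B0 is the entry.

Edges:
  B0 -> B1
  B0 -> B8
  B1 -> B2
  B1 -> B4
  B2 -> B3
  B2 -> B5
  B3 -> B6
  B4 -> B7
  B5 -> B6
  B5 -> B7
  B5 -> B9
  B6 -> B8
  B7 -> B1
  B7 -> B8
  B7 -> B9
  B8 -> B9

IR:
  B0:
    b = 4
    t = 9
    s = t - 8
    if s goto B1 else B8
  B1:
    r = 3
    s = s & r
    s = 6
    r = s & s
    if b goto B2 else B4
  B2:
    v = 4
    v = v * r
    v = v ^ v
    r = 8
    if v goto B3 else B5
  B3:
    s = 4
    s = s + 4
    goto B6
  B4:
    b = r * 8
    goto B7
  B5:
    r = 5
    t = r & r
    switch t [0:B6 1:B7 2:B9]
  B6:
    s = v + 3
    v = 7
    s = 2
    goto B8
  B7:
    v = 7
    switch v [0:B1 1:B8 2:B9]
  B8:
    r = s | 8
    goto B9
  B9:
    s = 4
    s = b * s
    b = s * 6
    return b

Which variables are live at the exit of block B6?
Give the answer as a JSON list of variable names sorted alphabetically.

Per-block:
  B0: {b,s,t} / ∅
  B1: {r,s} / {b,s}
  B2: {r,v} / {r}
  B3: {s} / ∅
  B4: {b} / {r}
  B5: {r,t} / ∅
  B6: {s,v} / {v}
  B7: {v} / ∅
  B8: {r} / {s}
  B9: {b,s} / {b}

Liveness:
  B0 li=∅ lo={b,s}
  B1 li={b,s} lo={b,r,s}
  B2 li={b,r,s} lo={b,s,v}
  B3 li={b,v} lo={b,v}
  B4 li={r,s} lo={b,s}
  B5 li={b,s,v} lo={b,s,v}
  B6 li={b,v} lo={b,s}
  B7 li={b,s} lo={b,s}
  B8 li={b,s} lo={b}
  B9 li={b} lo=∅

live-out(B6) = ["b", "s"]

Answer: ["b", "s"]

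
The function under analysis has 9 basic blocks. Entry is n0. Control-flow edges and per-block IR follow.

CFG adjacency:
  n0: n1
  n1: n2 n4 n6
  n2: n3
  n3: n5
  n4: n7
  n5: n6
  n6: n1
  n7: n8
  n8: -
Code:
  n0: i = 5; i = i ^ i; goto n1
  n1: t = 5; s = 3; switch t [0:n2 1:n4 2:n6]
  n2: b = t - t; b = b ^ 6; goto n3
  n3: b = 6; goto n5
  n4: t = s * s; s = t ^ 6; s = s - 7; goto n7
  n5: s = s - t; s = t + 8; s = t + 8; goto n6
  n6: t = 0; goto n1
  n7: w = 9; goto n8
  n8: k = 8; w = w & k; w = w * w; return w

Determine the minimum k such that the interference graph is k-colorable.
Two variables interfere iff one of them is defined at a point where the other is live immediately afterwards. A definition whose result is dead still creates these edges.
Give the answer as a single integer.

def/use:
  n0: def={i} ue=∅
  n1: def={s,t} ue=∅
  n2: def={b} ue={t}
  n3: def={b} ue=∅
  n4: def={s,t} ue={s}
  n5: def={s} ue={s,t}
  n6: def={t} ue=∅
  n7: def={w} ue=∅
  n8: def={k,w} ue={w}

Backward fixpoint:
  n0 li=∅ lo=∅
  n1 li=∅ lo={s,t}
  n2 li={s,t} lo={s,t}
  n3 li={s,t} lo={s,t}
  n4 li={s} lo=∅
  n5 li={s,t} lo=∅
  n6 li=∅ lo=∅
  n7 li=∅ lo={w}
  n8 li={w} lo=∅

Conflict graph:
  b: {s,t}
  i: ∅
  k: {w}
  s: {b,t}
  t: {b,s}
  w: {k}

Registers:
  {b,s,t} pairwise interfere (3-clique) ⇒ χ ≥ 3
  3-colouring: R0={b,i,k}  R1={s,w}  R2={t}
  χ = 3

Answer: 3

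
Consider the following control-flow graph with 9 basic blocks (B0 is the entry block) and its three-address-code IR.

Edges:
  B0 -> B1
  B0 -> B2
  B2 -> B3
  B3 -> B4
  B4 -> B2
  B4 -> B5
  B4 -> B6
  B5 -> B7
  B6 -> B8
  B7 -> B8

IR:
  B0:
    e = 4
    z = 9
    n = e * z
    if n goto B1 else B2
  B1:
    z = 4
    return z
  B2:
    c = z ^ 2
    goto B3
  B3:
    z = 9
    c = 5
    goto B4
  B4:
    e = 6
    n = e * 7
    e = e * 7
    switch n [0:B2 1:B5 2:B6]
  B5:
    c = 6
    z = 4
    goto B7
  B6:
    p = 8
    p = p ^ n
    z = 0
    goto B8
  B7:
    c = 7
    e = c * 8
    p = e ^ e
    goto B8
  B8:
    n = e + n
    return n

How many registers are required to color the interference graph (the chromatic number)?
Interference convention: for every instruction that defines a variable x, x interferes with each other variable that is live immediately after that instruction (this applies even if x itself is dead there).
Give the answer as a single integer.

Answer: 3

Working:
def/use:
  B0: def={e,n,z} ue=∅
  B1: def={z} ue=∅
  B2: def={c} ue={z}
  B3: def={c,z} ue=∅
  B4: def={e,n} ue=∅
  B5: def={c,z} ue=∅
  B6: def={p,z} ue={n}
  B7: def={c,e,p} ue=∅
  B8: def={n} ue={e,n}

Liveness:
  live B0: ∅→{z}
  live B1: ∅→∅
  live B2: {z}→∅
  live B3: ∅→{z}
  live B4: {z}→{e,n,z}
  live B5: {n}→{n}
  live B6: {e,n}→{e,n}
  live B7: {n}→{e,n}
  live B8: {e,n}→∅

Conflict graph:
  c: {n,z}
  e: {n,p,z}
  n: {c,e,p,z}
  p: {e,n}
  z: {c,e,n}

Chromatic number:
  lower bound: {c,n,z} mutually conflict ⇒ χ ≥ 3
  3-colouring: c0={n}  c1={c,e}  c2={p,z}
  χ = 3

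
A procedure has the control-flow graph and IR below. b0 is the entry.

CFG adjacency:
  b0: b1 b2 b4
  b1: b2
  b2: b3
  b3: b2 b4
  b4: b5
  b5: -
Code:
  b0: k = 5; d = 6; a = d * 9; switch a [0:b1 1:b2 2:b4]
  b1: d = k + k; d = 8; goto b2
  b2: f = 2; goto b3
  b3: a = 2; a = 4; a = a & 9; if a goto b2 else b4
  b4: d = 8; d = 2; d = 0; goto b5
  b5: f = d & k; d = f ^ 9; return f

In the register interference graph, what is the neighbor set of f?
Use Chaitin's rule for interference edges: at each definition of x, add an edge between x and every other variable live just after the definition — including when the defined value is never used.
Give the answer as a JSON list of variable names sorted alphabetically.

Answer: ["d", "k"]

Derivation:
Per-block:
  b0: def={a,d,k} ue=∅
  b1: def={d} ue={k}
  b2: def={f} ue=∅
  b3: def={a} ue=∅
  b4: def={d} ue=∅
  b5: def={d,f} ue={d,k}

Liveness:
  live b0: ∅→{k}
  live b1: {k}→{k}
  live b2: {k}→{k}
  live b3: {k}→{k}
  live b4: {k}→{d,k}
  live b5: {d,k}→∅

Conflict graph:
  a — {k}
  d — {f,k}
  f — {d,k}
  k — {a,d,f}

N(f) = ["d", "k"]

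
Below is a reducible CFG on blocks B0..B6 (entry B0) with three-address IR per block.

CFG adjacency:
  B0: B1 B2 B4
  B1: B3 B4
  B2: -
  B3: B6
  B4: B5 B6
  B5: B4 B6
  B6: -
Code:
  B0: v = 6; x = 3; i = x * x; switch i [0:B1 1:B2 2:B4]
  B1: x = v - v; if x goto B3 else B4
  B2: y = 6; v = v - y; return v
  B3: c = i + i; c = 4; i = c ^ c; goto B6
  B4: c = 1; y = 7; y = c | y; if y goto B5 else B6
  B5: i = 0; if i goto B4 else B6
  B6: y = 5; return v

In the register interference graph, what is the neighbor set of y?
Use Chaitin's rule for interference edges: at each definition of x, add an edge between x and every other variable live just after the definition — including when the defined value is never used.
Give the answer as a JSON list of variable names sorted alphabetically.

Answer: ["c", "v"]

Analysis:
def/use:
  B0: def={i,v,x} ue=∅
  B1: def={x} ue={v}
  B2: def={v,y} ue={v}
  B3: def={c,i} ue={i}
  B4: def={c,y} ue=∅
  B5: def={i} ue=∅
  B6: def={y} ue={v}

Backward fixpoint:
  live B0: ∅→{i,v}
  live B1: {i,v}→{i,v}
  live B2: {v}→∅
  live B3: {i,v}→{v}
  live B4: {v}→{v}
  live B5: {v}→{v}
  live B6: {v}→∅

Interference:
  c↔{v,y}
  i↔{v,x}
  v↔{c,i,x,y}
  x↔{i,v}
  y↔{c,v}

N(y) = ["c", "v"]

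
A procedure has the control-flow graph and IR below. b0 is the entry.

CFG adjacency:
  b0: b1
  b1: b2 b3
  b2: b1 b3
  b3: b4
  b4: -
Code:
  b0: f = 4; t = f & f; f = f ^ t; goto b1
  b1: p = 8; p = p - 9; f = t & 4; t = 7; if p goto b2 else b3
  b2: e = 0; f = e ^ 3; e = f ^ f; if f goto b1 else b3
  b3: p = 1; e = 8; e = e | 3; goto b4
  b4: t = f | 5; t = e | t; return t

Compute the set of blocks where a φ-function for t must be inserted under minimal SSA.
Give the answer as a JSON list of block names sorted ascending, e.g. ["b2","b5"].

Answer: ["b1"]

Derivation:
idom tree: b1←b0 b2←b1 b3←b1 b4←b3
Dom∩ at merges:
  b1: preds {b0,b2}: {b0} ∩ {b0,b1,b2} = {b0}; idom=b0
  b3: preds {b1,b2}: {b0,b1} ∩ {b0,b1,b2} = {b0,b1}; idom=b1

DF walk-up:
  join b1 pred b0: · stop@b0
  join b1 pred b2: b2→b1 stop@b0
  join b3 pred b1: · stop@b1
  join b3 pred b2: b2 stop@b1
  b0 → ∅
  b1 → {b1}
  b2 → {b1,b3}
  b3 → ∅
  b4 → ∅

φ for t: defs {b0,b1,b4}
  DF⁺ = {b1}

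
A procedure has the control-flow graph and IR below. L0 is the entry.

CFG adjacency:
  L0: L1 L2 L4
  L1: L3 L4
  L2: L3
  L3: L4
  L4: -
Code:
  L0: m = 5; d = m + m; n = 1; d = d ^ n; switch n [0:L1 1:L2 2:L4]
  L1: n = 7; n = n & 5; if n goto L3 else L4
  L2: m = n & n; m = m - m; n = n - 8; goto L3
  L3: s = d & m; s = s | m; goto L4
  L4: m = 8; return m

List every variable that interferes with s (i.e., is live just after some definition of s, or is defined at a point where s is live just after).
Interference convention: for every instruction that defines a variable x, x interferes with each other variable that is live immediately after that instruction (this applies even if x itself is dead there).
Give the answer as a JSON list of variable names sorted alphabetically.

def/use:
  L0: {d,m,n} / ∅
  L1: {n} / ∅
  L2: {m,n} / {n}
  L3: {s} / {d,m}
  L4: {m} / ∅

Live sets:
  L0: in=∅ out={d,m,n}
  L1: in={d,m} out={d,m}
  L2: in={d,n} out={d,m}
  L3: in={d,m} out=∅
  L4: in=∅ out=∅

Conflict graph:
  d: {m,n}
  m: {d,n,s}
  n: {d,m}
  s: {m}

N(s) = ["m"]

Answer: ["m"]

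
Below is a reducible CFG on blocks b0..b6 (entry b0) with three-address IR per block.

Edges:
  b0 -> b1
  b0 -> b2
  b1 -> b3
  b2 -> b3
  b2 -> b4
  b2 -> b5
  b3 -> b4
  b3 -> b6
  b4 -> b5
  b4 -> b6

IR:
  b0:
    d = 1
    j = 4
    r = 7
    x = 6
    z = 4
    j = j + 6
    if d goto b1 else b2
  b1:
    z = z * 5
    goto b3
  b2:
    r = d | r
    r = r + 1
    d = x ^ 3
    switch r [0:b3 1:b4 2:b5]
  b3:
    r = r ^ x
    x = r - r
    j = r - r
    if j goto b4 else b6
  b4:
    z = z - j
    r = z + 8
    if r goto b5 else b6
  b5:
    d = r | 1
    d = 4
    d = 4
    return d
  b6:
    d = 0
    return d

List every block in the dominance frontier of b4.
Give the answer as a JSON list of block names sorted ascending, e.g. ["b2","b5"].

Answer: ["b5", "b6"]

Working:
idom tree: b1←b0 b2←b0 b3←b0 b4←b0 b5←b0 b6←b0
Join-block Dom:
  b3: preds {b1,b2}: {b0,b1} ∩ {b0,b2} = {b0}; idom=b0
  b4: preds {b2,b3}: {b0,b2} ∩ {b0,b3} = {b0}; idom=b0
  b5: preds {b2,b4}: {b0,b2} ∩ {b0,b4} = {b0}; idom=b0
  b6: preds {b3,b4}: {b0,b3} ∩ {b0,b4} = {b0}; idom=b0

DF walk-up:
  join b3 pred b1: b1 stop@b0
  join b3 pred b2: b2 stop@b0
  join b4 pred b2: b2 stop@b0
  join b4 pred b3: b3 stop@b0
  join b5 pred b2: b2 stop@b0
  join b5 pred b4: b4 stop@b0
  join b6 pred b3: b3 stop@b0
  join b6 pred b4: b4 stop@b0
  b0 → ∅
  b1 → {b3}
  b2 → {b3,b4,b5}
  b3 → {b4,b6}
  b4 → {b5,b6}
  b5 → ∅
  b6 → ∅

DF(b4) = ["b5", "b6"]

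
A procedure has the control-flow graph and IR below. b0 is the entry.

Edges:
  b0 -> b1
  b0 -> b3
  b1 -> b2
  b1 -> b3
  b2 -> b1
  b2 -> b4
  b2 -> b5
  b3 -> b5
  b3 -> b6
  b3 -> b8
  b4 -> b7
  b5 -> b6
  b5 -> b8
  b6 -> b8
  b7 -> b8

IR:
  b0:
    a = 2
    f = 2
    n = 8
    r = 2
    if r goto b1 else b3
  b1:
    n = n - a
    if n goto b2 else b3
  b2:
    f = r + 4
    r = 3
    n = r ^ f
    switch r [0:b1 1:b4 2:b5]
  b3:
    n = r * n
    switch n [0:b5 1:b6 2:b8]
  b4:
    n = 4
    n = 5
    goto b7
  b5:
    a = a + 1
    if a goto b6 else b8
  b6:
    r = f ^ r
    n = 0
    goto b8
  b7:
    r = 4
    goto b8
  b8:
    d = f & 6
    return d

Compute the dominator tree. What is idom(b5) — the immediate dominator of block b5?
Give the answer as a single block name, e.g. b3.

idom tree: b1←b0 b2←b1 b3←b0 b4←b2 b5←b0 b6←b0 b7←b4 b8←b0
Dom∩ at merges:
  b1: preds {b0,b2}: {b0} ∩ {b0,b1,b2} = {b0}; idom=b0
  b3: preds {b0,b1}: {b0} ∩ {b0,b1} = {b0}; idom=b0
  b5: preds {b2,b3}: {b0,b1,b2} ∩ {b0,b3} = {b0}; idom=b0
  b6: preds {b3,b5}: {b0,b3} ∩ {b0,b5} = {b0}; idom=b0
  b8: preds {b3,b5,b6,b7}: {b0,b3} ∩ {b0,b5} ∩ {b0,b6} ∩ {b0,b1,b2,b4,b7} = {b0}; idom=b0

idom(b5) = b0

Answer: b0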